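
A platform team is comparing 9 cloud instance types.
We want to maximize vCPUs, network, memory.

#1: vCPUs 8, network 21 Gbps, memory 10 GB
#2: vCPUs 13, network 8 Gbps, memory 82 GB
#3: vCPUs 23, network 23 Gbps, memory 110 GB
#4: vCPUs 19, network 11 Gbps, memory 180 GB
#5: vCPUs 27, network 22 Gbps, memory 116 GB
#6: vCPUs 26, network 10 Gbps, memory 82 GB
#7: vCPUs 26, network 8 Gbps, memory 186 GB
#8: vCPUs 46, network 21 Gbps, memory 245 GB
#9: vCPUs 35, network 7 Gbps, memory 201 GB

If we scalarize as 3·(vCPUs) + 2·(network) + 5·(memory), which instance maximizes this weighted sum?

#1: 3·8 + 2·21 + 5·10 = 116
#2: 3·13 + 2·8 + 5·82 = 465
#3: 3·23 + 2·23 + 5·110 = 665
#4: 3·19 + 2·11 + 5·180 = 979
#5: 3·27 + 2·22 + 5·116 = 705
#6: 3·26 + 2·10 + 5·82 = 508
#7: 3·26 + 2·8 + 5·186 = 1024
#8: 3·46 + 2·21 + 5·245 = 1405
#9: 3·35 + 2·7 + 5·201 = 1124
Highest: #8 at 1405.

#8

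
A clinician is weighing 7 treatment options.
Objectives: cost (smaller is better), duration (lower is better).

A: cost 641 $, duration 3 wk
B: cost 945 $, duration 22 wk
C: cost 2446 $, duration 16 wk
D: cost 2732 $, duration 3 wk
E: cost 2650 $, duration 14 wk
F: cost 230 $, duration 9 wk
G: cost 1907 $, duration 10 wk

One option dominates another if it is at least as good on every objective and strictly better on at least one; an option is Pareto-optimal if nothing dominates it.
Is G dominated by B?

B vs G: B is worse on duration (22 vs 10), so it does not dominate G.

No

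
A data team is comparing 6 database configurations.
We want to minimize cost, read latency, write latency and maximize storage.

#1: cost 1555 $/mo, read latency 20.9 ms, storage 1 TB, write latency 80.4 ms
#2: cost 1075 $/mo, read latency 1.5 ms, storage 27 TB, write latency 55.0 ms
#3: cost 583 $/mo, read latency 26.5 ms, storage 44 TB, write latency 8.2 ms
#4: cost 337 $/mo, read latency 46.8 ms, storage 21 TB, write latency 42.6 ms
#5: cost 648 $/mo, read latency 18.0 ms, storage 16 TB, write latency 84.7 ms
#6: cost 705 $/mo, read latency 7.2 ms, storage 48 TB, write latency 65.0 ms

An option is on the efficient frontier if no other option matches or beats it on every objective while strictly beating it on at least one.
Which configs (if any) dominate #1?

#2: cost 1075≤1555, read latency 1.5≤20.9, storage 27≥1, write latency 55.0≤80.4 — dominates #1.
#6: cost 705≤1555, read latency 7.2≤20.9, storage 48≥1, write latency 65.0≤80.4 — dominates #1.
Others (#3, #4, #5) are each worse than #1 on at least one objective.

#2, #6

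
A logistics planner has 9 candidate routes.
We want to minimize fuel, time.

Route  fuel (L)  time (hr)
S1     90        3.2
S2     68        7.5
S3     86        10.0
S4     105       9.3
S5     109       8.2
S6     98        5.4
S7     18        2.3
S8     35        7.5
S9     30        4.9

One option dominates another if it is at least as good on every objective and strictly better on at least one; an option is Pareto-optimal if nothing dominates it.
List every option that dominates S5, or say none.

S1: fuel 90≤109, time 3.2≤8.2 — dominates S5.
S2: fuel 68≤109, time 7.5≤8.2 — dominates S5.
S6: fuel 98≤109, time 5.4≤8.2 — dominates S5.
S7: fuel 18≤109, time 2.3≤8.2 — dominates S5.
S8: fuel 35≤109, time 7.5≤8.2 — dominates S5.
S9: fuel 30≤109, time 4.9≤8.2 — dominates S5.
Others (S3, S4) are each worse than S5 on at least one objective.

S1, S2, S6, S7, S8, S9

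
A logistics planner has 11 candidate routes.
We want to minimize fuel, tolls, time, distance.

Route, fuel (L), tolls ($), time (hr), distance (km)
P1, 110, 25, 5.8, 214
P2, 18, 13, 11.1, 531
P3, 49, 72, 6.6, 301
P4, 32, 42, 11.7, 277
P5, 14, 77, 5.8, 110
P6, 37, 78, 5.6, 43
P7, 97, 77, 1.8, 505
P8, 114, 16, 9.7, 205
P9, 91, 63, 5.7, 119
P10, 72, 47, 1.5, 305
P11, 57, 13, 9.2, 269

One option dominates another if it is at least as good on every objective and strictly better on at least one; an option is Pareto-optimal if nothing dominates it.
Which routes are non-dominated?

P1: not dominated.
P2: not dominated.
P3: not dominated.
P4: not dominated.
P5: not dominated (best fuel).
P6: not dominated (best distance).
P7: dominated by P10 (fuel 72≤97, tolls 47≤77, time 1.5≤1.8, distance 305≤505).
P8: not dominated.
P9: not dominated.
P10: not dominated (best time).
P11: not dominated.

P1, P2, P3, P4, P5, P6, P8, P9, P10, P11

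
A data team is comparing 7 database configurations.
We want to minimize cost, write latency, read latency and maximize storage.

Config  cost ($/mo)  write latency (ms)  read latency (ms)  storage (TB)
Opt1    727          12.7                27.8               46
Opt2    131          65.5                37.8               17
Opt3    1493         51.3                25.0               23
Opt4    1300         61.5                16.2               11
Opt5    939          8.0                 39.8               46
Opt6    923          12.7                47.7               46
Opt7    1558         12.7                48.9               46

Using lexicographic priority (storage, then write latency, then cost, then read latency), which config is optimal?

Opt5

First maximize storage: best is 46, kept {Opt1, Opt5, Opt6, Opt7}.
Then minimize write latency: best is 8.0, kept {Opt5}.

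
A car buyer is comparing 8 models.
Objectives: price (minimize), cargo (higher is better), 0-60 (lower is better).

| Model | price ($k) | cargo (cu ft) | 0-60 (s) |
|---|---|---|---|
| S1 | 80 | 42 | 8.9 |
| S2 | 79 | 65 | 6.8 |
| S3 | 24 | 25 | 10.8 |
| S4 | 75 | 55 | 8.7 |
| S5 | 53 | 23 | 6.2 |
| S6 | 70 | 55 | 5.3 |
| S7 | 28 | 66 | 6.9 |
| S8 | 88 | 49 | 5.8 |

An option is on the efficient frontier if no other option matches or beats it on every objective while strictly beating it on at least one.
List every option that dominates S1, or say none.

S2, S4, S6, S7

S2: price 79≤80, cargo 65≥42, 0-60 6.8≤8.9 — dominates S1.
S4: price 75≤80, cargo 55≥42, 0-60 8.7≤8.9 — dominates S1.
S6: price 70≤80, cargo 55≥42, 0-60 5.3≤8.9 — dominates S1.
S7: price 28≤80, cargo 66≥42, 0-60 6.9≤8.9 — dominates S1.
Others (S3, S5, S8) are each worse than S1 on at least one objective.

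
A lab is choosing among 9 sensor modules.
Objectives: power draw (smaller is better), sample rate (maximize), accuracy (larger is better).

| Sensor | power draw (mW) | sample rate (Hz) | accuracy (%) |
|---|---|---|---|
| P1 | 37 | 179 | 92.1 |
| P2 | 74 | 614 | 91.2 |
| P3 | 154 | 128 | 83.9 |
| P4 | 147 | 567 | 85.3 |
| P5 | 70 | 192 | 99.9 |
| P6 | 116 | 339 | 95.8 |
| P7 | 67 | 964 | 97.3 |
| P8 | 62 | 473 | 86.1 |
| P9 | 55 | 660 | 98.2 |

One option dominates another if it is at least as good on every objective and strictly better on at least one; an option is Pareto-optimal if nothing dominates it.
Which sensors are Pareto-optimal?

P1, P5, P7, P9

P1: not dominated (best power draw).
P2: dominated by P7 (power draw 67≤74, sample rate 964≥614, accuracy 97.3≥91.2).
P3: dominated by P1 (power draw 37≤154, sample rate 179≥128, accuracy 92.1≥83.9).
P4: dominated by P2 (power draw 74≤147, sample rate 614≥567, accuracy 91.2≥85.3).
P5: not dominated (best accuracy).
P6: dominated by P7 (power draw 67≤116, sample rate 964≥339, accuracy 97.3≥95.8).
P7: not dominated (best sample rate).
P8: dominated by P9 (power draw 55≤62, sample rate 660≥473, accuracy 98.2≥86.1).
P9: not dominated.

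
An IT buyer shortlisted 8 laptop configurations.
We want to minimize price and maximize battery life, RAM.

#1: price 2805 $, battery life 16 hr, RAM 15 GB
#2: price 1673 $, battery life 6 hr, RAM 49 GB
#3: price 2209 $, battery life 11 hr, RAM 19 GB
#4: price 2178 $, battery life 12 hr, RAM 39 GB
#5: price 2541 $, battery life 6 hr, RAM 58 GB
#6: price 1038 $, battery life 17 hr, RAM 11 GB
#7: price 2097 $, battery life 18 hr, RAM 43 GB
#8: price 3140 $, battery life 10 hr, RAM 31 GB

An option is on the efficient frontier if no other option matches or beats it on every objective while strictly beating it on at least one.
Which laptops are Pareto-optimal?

#1: dominated by #7 (price 2097≤2805, battery life 18≥16, RAM 43≥15).
#2: not dominated.
#3: dominated by #4 (price 2178≤2209, battery life 12≥11, RAM 39≥19).
#4: dominated by #7 (price 2097≤2178, battery life 18≥12, RAM 43≥39).
#5: not dominated (best RAM).
#6: not dominated (best price).
#7: not dominated (best battery life).
#8: dominated by #4 (price 2178≤3140, battery life 12≥10, RAM 39≥31).

#2, #5, #6, #7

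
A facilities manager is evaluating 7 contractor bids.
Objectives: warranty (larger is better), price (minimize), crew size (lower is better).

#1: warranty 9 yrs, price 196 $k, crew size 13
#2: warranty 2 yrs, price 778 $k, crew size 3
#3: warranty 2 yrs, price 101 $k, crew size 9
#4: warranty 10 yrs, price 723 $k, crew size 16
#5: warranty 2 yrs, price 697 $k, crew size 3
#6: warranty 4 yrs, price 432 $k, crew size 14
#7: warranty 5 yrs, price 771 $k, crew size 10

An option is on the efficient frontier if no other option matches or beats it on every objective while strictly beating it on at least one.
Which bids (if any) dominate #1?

none

#2: worse on warranty (2 vs 9).
#3: worse on warranty (2 vs 9).
#4: worse on price (723 vs 196).
#5: worse on warranty (2 vs 9).
#6: worse on warranty (4 vs 9).
#7: worse on warranty (5 vs 9).
No option dominates #1.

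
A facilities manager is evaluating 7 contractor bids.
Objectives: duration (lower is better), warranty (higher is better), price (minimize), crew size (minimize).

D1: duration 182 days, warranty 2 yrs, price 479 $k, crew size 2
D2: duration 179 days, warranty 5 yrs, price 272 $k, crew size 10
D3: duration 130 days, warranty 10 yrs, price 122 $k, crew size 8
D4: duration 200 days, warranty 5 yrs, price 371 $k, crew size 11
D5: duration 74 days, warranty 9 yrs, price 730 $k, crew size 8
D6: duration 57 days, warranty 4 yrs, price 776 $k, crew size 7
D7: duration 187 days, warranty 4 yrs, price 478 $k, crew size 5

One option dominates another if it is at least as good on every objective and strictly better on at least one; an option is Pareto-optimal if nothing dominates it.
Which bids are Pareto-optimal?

D1, D3, D5, D6, D7

D1: not dominated (best crew size).
D2: dominated by D3 (duration 130≤179, warranty 10≥5, price 122≤272, crew size 8≤10).
D3: not dominated (best warranty).
D4: dominated by D2 (duration 179≤200, warranty 5≥5, price 272≤371, crew size 10≤11).
D5: not dominated.
D6: not dominated (best duration).
D7: not dominated.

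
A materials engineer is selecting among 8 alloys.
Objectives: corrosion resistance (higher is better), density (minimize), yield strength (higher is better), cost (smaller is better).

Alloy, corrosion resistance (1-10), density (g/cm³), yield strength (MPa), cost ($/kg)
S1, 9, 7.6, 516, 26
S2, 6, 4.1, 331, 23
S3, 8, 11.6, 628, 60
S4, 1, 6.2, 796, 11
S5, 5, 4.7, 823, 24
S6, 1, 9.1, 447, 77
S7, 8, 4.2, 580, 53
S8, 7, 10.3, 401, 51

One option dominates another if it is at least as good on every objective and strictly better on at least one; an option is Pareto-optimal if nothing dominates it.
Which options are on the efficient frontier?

S1, S2, S3, S4, S5, S7

S1: not dominated (best corrosion resistance).
S2: not dominated (best density).
S3: not dominated.
S4: not dominated (best cost).
S5: not dominated (best yield strength).
S6: dominated by S1 (corrosion resistance 9≥1, density 7.6≤9.1, yield strength 516≥447, cost 26≤77).
S7: not dominated.
S8: dominated by S1 (corrosion resistance 9≥7, density 7.6≤10.3, yield strength 516≥401, cost 26≤51).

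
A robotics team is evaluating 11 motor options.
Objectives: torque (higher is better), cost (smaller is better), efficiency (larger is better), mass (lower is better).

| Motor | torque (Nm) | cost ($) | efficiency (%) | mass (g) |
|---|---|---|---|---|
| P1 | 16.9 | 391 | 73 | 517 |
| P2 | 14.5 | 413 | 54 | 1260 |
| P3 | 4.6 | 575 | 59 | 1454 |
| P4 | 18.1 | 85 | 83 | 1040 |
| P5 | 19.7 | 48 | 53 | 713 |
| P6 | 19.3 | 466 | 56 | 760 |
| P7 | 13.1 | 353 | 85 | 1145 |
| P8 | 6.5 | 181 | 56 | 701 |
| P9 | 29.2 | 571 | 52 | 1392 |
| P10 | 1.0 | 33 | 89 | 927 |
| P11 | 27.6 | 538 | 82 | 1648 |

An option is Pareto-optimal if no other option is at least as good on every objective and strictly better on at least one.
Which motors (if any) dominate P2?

P1: torque 16.9≥14.5, cost 391≤413, efficiency 73≥54, mass 517≤1260 — dominates P2.
P4: torque 18.1≥14.5, cost 85≤413, efficiency 83≥54, mass 1040≤1260 — dominates P2.
Others (P3, P5, P6, P7, P8, P9, P10, P11) are each worse than P2 on at least one objective.

P1, P4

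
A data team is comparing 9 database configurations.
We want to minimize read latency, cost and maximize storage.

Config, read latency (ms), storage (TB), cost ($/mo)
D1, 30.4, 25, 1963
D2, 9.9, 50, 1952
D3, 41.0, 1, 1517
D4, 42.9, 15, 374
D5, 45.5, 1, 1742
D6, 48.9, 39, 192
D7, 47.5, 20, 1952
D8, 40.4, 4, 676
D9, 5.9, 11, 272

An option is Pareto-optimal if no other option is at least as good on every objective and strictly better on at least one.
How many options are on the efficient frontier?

D1: dominated by D2 (read latency 9.9≤30.4, storage 50≥25, cost 1952≤1963).
D2: not dominated (best storage).
D3: dominated by D8 (read latency 40.4≤41.0, storage 4≥1, cost 676≤1517).
D4: not dominated.
D5: dominated by D3 (read latency 41.0≤45.5, storage 1≥1, cost 1517≤1742).
D6: not dominated (best cost).
D7: dominated by D2 (read latency 9.9≤47.5, storage 50≥20, cost 1952≤1952).
D8: dominated by D9 (read latency 5.9≤40.4, storage 11≥4, cost 272≤676).
D9: not dominated (best read latency).
Pareto-optimal: D2, D4, D6, D9 → 4.

4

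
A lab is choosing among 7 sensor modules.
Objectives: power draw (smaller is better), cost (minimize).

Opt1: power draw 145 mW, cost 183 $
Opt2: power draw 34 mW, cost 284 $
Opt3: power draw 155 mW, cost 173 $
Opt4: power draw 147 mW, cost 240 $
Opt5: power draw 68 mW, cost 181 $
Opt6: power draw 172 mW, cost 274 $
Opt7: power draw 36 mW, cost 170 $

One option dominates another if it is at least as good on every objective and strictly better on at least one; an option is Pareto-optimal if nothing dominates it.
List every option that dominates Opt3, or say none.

Opt7: power draw 36≤155, cost 170≤173 — dominates Opt3.
Others (Opt1, Opt2, Opt4, Opt5, Opt6) are each worse than Opt3 on at least one objective.

Opt7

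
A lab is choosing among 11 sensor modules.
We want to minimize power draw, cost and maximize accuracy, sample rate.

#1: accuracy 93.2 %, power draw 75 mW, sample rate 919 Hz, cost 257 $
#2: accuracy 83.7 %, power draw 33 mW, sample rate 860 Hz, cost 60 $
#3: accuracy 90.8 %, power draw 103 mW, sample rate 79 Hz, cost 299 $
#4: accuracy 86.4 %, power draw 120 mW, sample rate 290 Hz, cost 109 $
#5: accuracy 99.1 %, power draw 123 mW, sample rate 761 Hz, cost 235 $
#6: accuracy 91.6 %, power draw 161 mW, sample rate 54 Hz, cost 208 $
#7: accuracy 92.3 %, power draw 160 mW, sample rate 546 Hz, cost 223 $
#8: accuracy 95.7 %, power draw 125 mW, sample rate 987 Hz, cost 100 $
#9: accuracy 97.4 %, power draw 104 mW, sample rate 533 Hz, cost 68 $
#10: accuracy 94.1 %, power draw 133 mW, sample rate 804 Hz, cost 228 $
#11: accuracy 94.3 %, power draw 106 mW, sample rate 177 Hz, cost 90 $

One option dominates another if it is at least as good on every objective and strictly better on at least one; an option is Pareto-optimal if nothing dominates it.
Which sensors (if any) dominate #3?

#1

#1: accuracy 93.2≥90.8, power draw 75≤103, sample rate 919≥79, cost 257≤299 — dominates #3.
Others (#2, #4, #5, #6, #7, #8, #9, #10, #11) are each worse than #3 on at least one objective.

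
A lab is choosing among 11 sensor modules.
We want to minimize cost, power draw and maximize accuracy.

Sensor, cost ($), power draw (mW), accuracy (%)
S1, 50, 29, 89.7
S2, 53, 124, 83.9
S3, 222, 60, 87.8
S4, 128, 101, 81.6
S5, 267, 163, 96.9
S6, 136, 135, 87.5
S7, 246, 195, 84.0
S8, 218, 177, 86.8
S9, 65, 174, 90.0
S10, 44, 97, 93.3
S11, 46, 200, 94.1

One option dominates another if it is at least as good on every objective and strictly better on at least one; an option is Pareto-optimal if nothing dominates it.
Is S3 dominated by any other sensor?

S1 vs S3: cost 50≤222, power draw 29≤60, accuracy 89.7≥87.8 — S1 is at least as good on every objective and strictly better on at least one, so S1 dominates S3.

Yes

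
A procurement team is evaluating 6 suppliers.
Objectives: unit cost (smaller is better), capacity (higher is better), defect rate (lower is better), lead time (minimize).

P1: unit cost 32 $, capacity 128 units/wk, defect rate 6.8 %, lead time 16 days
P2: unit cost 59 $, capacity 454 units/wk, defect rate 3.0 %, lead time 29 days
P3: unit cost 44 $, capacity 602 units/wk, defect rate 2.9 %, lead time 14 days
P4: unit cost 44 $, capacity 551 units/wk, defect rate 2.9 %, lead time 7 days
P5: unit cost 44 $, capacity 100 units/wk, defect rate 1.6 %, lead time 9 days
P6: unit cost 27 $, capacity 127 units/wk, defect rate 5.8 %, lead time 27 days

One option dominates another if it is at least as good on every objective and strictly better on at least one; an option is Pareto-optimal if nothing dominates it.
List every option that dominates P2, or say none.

P3: unit cost 44≤59, capacity 602≥454, defect rate 2.9≤3.0, lead time 14≤29 — dominates P2.
P4: unit cost 44≤59, capacity 551≥454, defect rate 2.9≤3.0, lead time 7≤29 — dominates P2.
Others (P1, P5, P6) are each worse than P2 on at least one objective.

P3, P4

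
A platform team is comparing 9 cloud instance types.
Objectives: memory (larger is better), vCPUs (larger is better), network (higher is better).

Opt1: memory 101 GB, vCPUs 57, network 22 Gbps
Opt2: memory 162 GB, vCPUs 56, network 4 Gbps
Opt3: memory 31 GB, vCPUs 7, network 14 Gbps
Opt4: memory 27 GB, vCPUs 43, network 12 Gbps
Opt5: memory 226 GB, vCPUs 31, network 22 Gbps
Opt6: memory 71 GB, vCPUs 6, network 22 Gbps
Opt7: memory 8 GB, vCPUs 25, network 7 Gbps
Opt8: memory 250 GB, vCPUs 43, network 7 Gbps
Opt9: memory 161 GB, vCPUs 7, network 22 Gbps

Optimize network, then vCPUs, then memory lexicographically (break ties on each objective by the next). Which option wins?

First maximize network: best is 22, kept {Opt1, Opt5, Opt6, Opt9}.
Then maximize vCPUs: best is 57, kept {Opt1}.

Opt1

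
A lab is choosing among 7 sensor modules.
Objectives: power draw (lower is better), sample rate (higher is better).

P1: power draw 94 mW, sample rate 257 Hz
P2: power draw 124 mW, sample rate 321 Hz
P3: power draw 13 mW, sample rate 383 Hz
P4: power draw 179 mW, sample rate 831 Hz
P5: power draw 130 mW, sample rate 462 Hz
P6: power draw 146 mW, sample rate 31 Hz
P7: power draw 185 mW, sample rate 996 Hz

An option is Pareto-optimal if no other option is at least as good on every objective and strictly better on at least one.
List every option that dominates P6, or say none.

P1: power draw 94≤146, sample rate 257≥31 — dominates P6.
P2: power draw 124≤146, sample rate 321≥31 — dominates P6.
P3: power draw 13≤146, sample rate 383≥31 — dominates P6.
P5: power draw 130≤146, sample rate 462≥31 — dominates P6.
Others (P4, P7) are each worse than P6 on at least one objective.

P1, P2, P3, P5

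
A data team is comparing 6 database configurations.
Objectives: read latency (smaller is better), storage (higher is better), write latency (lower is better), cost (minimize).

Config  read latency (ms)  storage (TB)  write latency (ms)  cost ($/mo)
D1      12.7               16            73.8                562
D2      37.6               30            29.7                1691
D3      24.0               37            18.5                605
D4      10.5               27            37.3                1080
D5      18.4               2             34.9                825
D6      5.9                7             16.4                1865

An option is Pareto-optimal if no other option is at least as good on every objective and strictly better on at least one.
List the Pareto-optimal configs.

D1: not dominated (best cost).
D2: dominated by D3 (read latency 24.0≤37.6, storage 37≥30, write latency 18.5≤29.7, cost 605≤1691).
D3: not dominated (best storage).
D4: not dominated.
D5: not dominated.
D6: not dominated (best read latency).

D1, D3, D4, D5, D6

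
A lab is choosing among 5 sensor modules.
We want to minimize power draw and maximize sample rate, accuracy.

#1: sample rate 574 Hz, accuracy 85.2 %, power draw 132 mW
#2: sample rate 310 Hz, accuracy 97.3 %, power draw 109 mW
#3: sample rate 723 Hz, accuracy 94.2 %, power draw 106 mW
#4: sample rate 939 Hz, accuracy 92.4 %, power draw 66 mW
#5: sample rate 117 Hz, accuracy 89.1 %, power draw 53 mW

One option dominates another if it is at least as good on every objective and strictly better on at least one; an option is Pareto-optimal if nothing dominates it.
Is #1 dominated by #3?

#3 vs #1: sample rate 723≥574, accuracy 94.2≥85.2, power draw 106≤132 — #3 is at least as good on every objective with at least one strict improvement.

Yes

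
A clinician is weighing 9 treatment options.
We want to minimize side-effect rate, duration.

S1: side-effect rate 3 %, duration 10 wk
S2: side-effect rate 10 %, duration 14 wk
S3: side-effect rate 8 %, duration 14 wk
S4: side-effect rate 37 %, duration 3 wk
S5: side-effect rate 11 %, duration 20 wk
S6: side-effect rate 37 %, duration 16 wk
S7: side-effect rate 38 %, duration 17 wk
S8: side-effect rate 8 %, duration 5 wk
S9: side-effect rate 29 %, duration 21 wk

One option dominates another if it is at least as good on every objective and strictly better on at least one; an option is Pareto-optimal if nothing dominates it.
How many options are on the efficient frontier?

S1: not dominated (best side-effect rate).
S2: dominated by S1 (side-effect rate 3≤10, duration 10≤14).
S3: dominated by S1 (side-effect rate 3≤8, duration 10≤14).
S4: not dominated (best duration).
S5: dominated by S1 (side-effect rate 3≤11, duration 10≤20).
S6: dominated by S1 (side-effect rate 3≤37, duration 10≤16).
S7: dominated by S1 (side-effect rate 3≤38, duration 10≤17).
S8: not dominated.
S9: dominated by S1 (side-effect rate 3≤29, duration 10≤21).
Pareto-optimal: S1, S4, S8 → 3.

3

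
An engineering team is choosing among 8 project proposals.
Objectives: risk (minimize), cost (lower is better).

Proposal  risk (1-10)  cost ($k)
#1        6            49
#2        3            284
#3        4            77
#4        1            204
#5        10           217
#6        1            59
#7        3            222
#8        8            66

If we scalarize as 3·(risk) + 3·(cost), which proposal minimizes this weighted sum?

#1: 3·6 + 3·49 = 165
#2: 3·3 + 3·284 = 861
#3: 3·4 + 3·77 = 243
#4: 3·1 + 3·204 = 615
#5: 3·10 + 3·217 = 681
#6: 3·1 + 3·59 = 180
#7: 3·3 + 3·222 = 675
#8: 3·8 + 3·66 = 222
Lowest: #1 at 165.

#1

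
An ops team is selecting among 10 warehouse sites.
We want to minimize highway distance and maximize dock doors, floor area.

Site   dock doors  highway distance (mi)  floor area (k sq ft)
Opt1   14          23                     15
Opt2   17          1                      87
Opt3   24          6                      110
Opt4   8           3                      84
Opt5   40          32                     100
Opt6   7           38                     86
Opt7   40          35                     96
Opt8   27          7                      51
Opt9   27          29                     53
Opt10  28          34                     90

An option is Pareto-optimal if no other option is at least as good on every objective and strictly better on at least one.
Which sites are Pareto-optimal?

Opt2, Opt3, Opt5, Opt8, Opt9

Opt1: dominated by Opt2 (dock doors 17≥14, highway distance 1≤23, floor area 87≥15).
Opt2: not dominated (best highway distance).
Opt3: not dominated (best floor area).
Opt4: dominated by Opt2 (dock doors 17≥8, highway distance 1≤3, floor area 87≥84).
Opt5: not dominated.
Opt6: dominated by Opt2 (dock doors 17≥7, highway distance 1≤38, floor area 87≥86).
Opt7: dominated by Opt5 (dock doors 40≥40, highway distance 32≤35, floor area 100≥96).
Opt8: not dominated.
Opt9: not dominated.
Opt10: dominated by Opt5 (dock doors 40≥28, highway distance 32≤34, floor area 100≥90).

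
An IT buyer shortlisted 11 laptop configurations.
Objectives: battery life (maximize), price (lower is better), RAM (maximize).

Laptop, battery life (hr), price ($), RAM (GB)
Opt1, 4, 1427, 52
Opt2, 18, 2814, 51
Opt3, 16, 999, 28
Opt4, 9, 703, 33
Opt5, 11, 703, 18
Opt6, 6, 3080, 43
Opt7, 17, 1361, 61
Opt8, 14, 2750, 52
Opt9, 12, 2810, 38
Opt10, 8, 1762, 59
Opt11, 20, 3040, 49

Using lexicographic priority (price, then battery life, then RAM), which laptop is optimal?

Opt5

First minimize price: best is 703, kept {Opt4, Opt5}.
Then maximize battery life: best is 11, kept {Opt5}.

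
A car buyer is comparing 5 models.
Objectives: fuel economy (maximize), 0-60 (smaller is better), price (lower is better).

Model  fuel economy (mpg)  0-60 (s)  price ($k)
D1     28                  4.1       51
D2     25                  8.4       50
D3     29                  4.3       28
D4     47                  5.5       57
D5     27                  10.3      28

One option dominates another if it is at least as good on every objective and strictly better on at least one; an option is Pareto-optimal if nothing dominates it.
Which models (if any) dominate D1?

none

D2: worse on fuel economy (25 vs 28).
D3: worse on 0-60 (4.3 vs 4.1).
D4: worse on 0-60 (5.5 vs 4.1).
D5: worse on fuel economy (27 vs 28).
No option dominates D1.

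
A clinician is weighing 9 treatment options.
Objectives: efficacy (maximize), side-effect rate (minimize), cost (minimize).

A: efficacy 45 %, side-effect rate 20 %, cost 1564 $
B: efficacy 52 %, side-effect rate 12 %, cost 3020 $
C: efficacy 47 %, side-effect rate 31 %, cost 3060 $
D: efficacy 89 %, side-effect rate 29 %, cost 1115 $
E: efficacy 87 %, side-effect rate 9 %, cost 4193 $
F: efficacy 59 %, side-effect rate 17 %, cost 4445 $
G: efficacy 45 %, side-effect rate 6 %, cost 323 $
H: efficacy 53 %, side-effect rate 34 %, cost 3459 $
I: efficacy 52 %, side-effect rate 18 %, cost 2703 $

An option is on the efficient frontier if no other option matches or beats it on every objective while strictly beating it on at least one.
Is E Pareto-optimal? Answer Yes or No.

Yes

A: worse on efficacy (45 vs 87).
B: worse on efficacy (52 vs 87).
C: worse on efficacy (47 vs 87).
D: worse on side-effect rate (29 vs 9).
F: worse on efficacy (59 vs 87).
G: worse on efficacy (45 vs 87).
H: worse on efficacy (53 vs 87).
I: worse on efficacy (52 vs 87).
No option is at least as good as E on every objective and strictly better on one.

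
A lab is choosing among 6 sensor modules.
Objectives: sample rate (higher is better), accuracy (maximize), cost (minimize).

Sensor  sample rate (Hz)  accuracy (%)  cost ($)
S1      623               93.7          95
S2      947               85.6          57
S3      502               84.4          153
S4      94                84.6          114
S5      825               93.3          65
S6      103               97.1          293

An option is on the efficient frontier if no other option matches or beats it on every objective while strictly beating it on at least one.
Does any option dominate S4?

Yes

S1 vs S4: sample rate 623≥94, accuracy 93.7≥84.6, cost 95≤114 — S1 is at least as good on every objective and strictly better on at least one, so S1 dominates S4.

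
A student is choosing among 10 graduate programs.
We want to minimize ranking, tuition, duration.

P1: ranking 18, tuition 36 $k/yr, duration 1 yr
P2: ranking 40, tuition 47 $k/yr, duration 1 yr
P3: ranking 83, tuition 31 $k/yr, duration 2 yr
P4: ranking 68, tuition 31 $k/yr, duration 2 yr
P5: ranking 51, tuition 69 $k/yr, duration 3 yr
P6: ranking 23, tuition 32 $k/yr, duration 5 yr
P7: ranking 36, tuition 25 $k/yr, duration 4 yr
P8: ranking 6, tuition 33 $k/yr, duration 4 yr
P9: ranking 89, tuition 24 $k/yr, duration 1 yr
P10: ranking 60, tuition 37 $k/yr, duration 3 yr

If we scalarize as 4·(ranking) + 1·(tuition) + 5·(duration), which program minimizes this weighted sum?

P1: 4·18 + 1·36 + 5·1 = 113
P2: 4·40 + 1·47 + 5·1 = 212
P3: 4·83 + 1·31 + 5·2 = 373
P4: 4·68 + 1·31 + 5·2 = 313
P5: 4·51 + 1·69 + 5·3 = 288
P6: 4·23 + 1·32 + 5·5 = 149
P7: 4·36 + 1·25 + 5·4 = 189
P8: 4·6 + 1·33 + 5·4 = 77
P9: 4·89 + 1·24 + 5·1 = 385
P10: 4·60 + 1·37 + 5·3 = 292
Lowest: P8 at 77.

P8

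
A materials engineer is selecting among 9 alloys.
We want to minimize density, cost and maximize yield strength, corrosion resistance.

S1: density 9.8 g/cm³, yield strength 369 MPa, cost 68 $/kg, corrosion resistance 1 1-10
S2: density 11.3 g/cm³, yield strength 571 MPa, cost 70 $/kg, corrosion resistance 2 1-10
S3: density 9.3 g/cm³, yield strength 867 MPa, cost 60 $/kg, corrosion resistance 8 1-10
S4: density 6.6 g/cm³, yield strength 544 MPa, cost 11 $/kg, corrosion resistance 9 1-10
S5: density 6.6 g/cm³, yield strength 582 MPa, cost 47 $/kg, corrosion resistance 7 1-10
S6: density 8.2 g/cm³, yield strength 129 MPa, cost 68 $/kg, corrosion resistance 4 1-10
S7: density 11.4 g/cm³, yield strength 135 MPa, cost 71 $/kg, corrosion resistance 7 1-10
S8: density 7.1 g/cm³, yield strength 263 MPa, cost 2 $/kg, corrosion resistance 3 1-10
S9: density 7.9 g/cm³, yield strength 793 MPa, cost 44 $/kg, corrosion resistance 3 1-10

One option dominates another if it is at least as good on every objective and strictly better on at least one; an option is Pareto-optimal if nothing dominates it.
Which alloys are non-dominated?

S3, S4, S5, S8, S9

S1: dominated by S3 (density 9.3≤9.8, yield strength 867≥369, cost 60≤68, corrosion resistance 8≥1).
S2: dominated by S3 (density 9.3≤11.3, yield strength 867≥571, cost 60≤70, corrosion resistance 8≥2).
S3: not dominated (best yield strength).
S4: not dominated (best corrosion resistance).
S5: not dominated.
S6: dominated by S4 (density 6.6≤8.2, yield strength 544≥129, cost 11≤68, corrosion resistance 9≥4).
S7: dominated by S3 (density 9.3≤11.4, yield strength 867≥135, cost 60≤71, corrosion resistance 8≥7).
S8: not dominated (best cost).
S9: not dominated.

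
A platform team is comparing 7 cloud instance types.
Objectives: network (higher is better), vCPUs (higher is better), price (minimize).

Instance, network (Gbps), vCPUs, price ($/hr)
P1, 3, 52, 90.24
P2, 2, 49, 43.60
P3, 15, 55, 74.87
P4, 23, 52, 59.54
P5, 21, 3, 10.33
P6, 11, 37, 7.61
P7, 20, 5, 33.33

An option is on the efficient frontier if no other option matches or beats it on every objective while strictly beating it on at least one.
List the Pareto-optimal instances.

P2, P3, P4, P5, P6, P7

P1: dominated by P3 (network 15≥3, vCPUs 55≥52, price 74.87≤90.24).
P2: not dominated.
P3: not dominated (best vCPUs).
P4: not dominated (best network).
P5: not dominated.
P6: not dominated (best price).
P7: not dominated.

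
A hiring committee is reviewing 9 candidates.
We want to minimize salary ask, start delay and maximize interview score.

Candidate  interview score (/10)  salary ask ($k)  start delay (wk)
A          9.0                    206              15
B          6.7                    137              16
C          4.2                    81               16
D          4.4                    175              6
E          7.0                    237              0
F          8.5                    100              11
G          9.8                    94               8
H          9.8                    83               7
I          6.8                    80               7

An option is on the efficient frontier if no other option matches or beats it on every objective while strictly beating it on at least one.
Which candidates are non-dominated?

D, E, H, I

A: dominated by G (interview score 9.8≥9.0, salary ask 94≤206, start delay 8≤15).
B: dominated by F (interview score 8.5≥6.7, salary ask 100≤137, start delay 11≤16).
C: dominated by I (interview score 6.8≥4.2, salary ask 80≤81, start delay 7≤16).
D: not dominated.
E: not dominated (best start delay).
F: dominated by G (interview score 9.8≥8.5, salary ask 94≤100, start delay 8≤11).
G: dominated by H (interview score 9.8≥9.8, salary ask 83≤94, start delay 7≤8).
H: not dominated.
I: not dominated (best salary ask).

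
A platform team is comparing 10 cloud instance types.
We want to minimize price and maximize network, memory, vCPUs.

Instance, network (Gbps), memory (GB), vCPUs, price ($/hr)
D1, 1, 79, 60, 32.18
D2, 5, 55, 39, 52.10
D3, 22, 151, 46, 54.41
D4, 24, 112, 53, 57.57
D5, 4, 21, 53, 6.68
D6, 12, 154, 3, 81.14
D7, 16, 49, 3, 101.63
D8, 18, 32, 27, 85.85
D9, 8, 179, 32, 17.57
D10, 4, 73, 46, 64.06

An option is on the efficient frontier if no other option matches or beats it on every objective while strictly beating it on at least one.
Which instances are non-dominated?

D1: not dominated (best vCPUs).
D2: not dominated.
D3: not dominated.
D4: not dominated (best network).
D5: not dominated (best price).
D6: not dominated.
D7: dominated by D3 (network 22≥16, memory 151≥49, vCPUs 46≥3, price 54.41≤101.63).
D8: dominated by D3 (network 22≥18, memory 151≥32, vCPUs 46≥27, price 54.41≤85.85).
D9: not dominated (best memory).
D10: dominated by D3 (network 22≥4, memory 151≥73, vCPUs 46≥46, price 54.41≤64.06).

D1, D2, D3, D4, D5, D6, D9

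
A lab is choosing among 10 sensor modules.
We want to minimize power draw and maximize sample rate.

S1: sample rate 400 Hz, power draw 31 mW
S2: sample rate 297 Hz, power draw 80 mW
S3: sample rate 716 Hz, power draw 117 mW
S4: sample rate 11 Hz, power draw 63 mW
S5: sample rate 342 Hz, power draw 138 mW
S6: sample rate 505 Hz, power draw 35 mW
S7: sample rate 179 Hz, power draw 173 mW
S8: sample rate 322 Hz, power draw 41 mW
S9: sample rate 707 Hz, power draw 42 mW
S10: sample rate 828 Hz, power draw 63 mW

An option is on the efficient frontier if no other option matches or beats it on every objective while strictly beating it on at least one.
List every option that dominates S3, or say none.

S10

S10: sample rate 828≥716, power draw 63≤117 — dominates S3.
Others (S1, S2, S4, S5, S6, S7, S8, S9) are each worse than S3 on at least one objective.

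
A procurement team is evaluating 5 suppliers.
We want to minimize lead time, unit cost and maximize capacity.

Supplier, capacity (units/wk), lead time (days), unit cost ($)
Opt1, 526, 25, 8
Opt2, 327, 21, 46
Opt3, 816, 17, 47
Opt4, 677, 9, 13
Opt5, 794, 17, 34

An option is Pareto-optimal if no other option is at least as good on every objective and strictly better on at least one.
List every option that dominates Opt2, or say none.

Opt4, Opt5

Opt4: capacity 677≥327, lead time 9≤21, unit cost 13≤46 — dominates Opt2.
Opt5: capacity 794≥327, lead time 17≤21, unit cost 34≤46 — dominates Opt2.
Others (Opt1, Opt3) are each worse than Opt2 on at least one objective.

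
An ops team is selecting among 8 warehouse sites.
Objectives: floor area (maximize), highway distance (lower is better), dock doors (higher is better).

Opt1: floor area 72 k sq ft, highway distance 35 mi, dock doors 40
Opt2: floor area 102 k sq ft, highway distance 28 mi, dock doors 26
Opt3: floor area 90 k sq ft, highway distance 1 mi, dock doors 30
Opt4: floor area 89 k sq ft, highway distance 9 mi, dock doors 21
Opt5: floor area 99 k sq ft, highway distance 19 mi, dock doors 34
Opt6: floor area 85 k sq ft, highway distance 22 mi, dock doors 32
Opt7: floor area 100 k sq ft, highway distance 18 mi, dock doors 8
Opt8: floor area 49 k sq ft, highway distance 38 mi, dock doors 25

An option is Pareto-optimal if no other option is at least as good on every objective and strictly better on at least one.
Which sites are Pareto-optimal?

Opt1, Opt2, Opt3, Opt5, Opt7

Opt1: not dominated (best dock doors).
Opt2: not dominated (best floor area).
Opt3: not dominated (best highway distance).
Opt4: dominated by Opt3 (floor area 90≥89, highway distance 1≤9, dock doors 30≥21).
Opt5: not dominated.
Opt6: dominated by Opt5 (floor area 99≥85, highway distance 19≤22, dock doors 34≥32).
Opt7: not dominated.
Opt8: dominated by Opt1 (floor area 72≥49, highway distance 35≤38, dock doors 40≥25).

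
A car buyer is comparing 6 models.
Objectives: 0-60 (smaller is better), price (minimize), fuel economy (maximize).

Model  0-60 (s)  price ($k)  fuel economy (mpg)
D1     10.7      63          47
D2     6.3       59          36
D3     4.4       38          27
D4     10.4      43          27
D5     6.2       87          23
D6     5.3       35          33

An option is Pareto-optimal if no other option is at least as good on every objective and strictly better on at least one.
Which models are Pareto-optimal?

D1: not dominated (best fuel economy).
D2: not dominated.
D3: not dominated (best 0-60).
D4: dominated by D3 (0-60 4.4≤10.4, price 38≤43, fuel economy 27≥27).
D5: dominated by D3 (0-60 4.4≤6.2, price 38≤87, fuel economy 27≥23).
D6: not dominated (best price).

D1, D2, D3, D6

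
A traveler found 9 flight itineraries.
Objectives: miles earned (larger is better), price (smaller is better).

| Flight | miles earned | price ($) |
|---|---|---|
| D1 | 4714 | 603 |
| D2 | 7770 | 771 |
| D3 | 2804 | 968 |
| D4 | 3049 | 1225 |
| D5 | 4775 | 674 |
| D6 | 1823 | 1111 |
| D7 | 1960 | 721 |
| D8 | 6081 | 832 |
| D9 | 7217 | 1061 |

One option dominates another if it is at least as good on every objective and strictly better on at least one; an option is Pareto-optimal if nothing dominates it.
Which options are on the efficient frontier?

D1: not dominated (best price).
D2: not dominated (best miles earned).
D3: dominated by D1 (miles earned 4714≥2804, price 603≤968).
D4: dominated by D1 (miles earned 4714≥3049, price 603≤1225).
D5: not dominated.
D6: dominated by D1 (miles earned 4714≥1823, price 603≤1111).
D7: dominated by D1 (miles earned 4714≥1960, price 603≤721).
D8: dominated by D2 (miles earned 7770≥6081, price 771≤832).
D9: dominated by D2 (miles earned 7770≥7217, price 771≤1061).

D1, D2, D5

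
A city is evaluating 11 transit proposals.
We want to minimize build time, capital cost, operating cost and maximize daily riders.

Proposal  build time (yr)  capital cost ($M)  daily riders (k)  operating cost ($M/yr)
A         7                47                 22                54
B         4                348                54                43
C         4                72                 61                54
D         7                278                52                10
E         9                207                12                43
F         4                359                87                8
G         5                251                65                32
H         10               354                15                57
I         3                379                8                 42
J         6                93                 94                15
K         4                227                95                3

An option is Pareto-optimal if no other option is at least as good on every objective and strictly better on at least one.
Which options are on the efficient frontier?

A: not dominated (best capital cost).
B: dominated by K (build time 4≤4, capital cost 227≤348, daily riders 95≥54, operating cost 3≤43).
C: not dominated.
D: dominated by K (build time 4≤7, capital cost 227≤278, daily riders 95≥52, operating cost 3≤10).
E: dominated by J (build time 6≤9, capital cost 93≤207, daily riders 94≥12, operating cost 15≤43).
F: dominated by K (build time 4≤4, capital cost 227≤359, daily riders 95≥87, operating cost 3≤8).
G: dominated by K (build time 4≤5, capital cost 227≤251, daily riders 95≥65, operating cost 3≤32).
H: dominated by A (build time 7≤10, capital cost 47≤354, daily riders 22≥15, operating cost 54≤57).
I: not dominated (best build time).
J: not dominated.
K: not dominated (best daily riders).

A, C, I, J, K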